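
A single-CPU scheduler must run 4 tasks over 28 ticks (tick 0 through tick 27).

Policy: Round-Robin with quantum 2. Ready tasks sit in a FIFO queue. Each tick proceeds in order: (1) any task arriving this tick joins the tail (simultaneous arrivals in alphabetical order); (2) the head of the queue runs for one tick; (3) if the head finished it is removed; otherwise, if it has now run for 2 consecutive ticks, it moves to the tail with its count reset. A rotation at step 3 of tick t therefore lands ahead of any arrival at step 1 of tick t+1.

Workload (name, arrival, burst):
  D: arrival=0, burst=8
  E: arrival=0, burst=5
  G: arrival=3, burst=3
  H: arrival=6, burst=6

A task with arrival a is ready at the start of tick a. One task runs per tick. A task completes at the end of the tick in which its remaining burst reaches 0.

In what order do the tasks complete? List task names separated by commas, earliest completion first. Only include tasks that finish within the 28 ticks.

completion order = G, E, D, H

t=0: queue=[D,E] q_used=0 → run D
t=1: queue=[D,E] q_used=1 → run D
t=2: queue=[E,D] q_used=0 → run E
t=3: queue=[E,D,G] q_used=1 → run E
t=4: queue=[D,G,E] q_used=0 → run D
t=5: queue=[D,G,E] q_used=1 → run D
t=6: queue=[G,E,D,H] q_used=0 → run G
t=7: queue=[G,E,D,H] q_used=1 → run G
t=8: queue=[E,D,H,G] q_used=0 → run E
t=9: queue=[E,D,H,G] q_used=1 → run E
t=10: queue=[D,H,G,E] q_used=0 → run D
t=11: queue=[D,H,G,E] q_used=1 → run D
t=12: queue=[H,G,E,D] q_used=0 → run H
t=13: queue=[H,G,E,D] q_used=1 → run H
t=14: queue=[G,E,D,H] q_used=0 → run G
t=15: queue=[E,D,H] q_used=0 → run E
t=16: queue=[D,H] q_used=0 → run D
t=17: queue=[D,H] q_used=1 → run D
t=18: queue=[H] q_used=0 → run H
t=19: queue=[H] q_used=1 → run H
t=20: queue=[H] q_used=0 → run H
t=21: queue=[H] q_used=1 → run H
t=22: (idle)
t=23: (idle)
t=24: (idle)
t=25: (idle)
t=26: (idle)
t=27: (idle)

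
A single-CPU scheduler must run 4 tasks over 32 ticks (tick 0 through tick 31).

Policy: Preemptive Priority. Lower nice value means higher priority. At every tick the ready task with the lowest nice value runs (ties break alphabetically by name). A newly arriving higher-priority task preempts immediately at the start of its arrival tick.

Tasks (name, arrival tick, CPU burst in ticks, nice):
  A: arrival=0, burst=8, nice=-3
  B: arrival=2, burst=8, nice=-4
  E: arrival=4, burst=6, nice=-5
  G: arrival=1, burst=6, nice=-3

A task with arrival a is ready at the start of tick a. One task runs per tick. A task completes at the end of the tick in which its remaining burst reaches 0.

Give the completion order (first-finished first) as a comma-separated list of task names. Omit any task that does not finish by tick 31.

t=0: ready={A} → run A
t=1: ready={A,G} → run A
t=2: ready={A,B,G} → run B
t=3: ready={A,B,G} → run B
t=4: ready={A,B,E,G} → run E
t=5: ready={A,B,E,G} → run E
t=6: ready={A,B,E,G} → run E
t=7: ready={A,B,E,G} → run E
t=8: ready={A,B,E,G} → run E
t=9: ready={A,B,E,G} → run E
t=10: ready={A,B,G} → run B
t=11: ready={A,B,G} → run B
t=12: ready={A,B,G} → run B
t=13: ready={A,B,G} → run B
t=14: ready={A,B,G} → run B
t=15: ready={A,B,G} → run B
t=16: ready={A,G} → run A
t=17: ready={A,G} → run A
t=18: ready={A,G} → run A
t=19: ready={A,G} → run A
t=20: ready={A,G} → run A
t=21: ready={A,G} → run A
t=22: ready={G} → run G
t=23: ready={G} → run G
t=24: ready={G} → run G
t=25: ready={G} → run G
t=26: ready={G} → run G
t=27: ready={G} → run G
t=28: (idle)
t=29: (idle)
t=30: (idle)
t=31: (idle)

completion order = E, B, A, G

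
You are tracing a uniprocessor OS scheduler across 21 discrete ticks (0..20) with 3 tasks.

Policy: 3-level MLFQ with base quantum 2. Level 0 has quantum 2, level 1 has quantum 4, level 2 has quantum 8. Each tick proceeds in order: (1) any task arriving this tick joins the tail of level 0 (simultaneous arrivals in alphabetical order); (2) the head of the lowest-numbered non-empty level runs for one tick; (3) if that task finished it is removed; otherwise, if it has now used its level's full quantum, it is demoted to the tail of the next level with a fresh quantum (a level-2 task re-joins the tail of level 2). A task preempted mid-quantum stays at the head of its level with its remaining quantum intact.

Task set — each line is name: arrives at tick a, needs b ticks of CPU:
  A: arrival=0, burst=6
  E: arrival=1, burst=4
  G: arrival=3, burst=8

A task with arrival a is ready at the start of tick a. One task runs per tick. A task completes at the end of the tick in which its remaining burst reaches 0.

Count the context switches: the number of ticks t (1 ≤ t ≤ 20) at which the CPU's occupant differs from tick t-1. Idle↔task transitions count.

context switches = 6

t=0: L0/L1/L2 = A/-/- → run A
t=1: L0/L1/L2 = AE/-/- → run A
t=2: L0/L1/L2 = E/A/- → run E
t=3: L0/L1/L2 = EG/A/- → run E
t=4: L0/L1/L2 = G/AE/- → run G
t=5: L0/L1/L2 = G/AE/- → run G
t=6: L0/L1/L2 = -/AEG/- → run A
t=7: L0/L1/L2 = -/AEG/- → run A
t=8: L0/L1/L2 = -/AEG/- → run A
t=9: L0/L1/L2 = -/AEG/- → run A
t=10: L0/L1/L2 = -/EG/- → run E
t=11: L0/L1/L2 = -/EG/- → run E
t=12: L0/L1/L2 = -/G/- → run G
t=13: L0/L1/L2 = -/G/- → run G
t=14: L0/L1/L2 = -/G/- → run G
t=15: L0/L1/L2 = -/G/- → run G
t=16: L0/L1/L2 = -/-/G → run G
t=17: L0/L1/L2 = -/-/G → run G
t=18: (idle)
t=19: (idle)
t=20: (idle)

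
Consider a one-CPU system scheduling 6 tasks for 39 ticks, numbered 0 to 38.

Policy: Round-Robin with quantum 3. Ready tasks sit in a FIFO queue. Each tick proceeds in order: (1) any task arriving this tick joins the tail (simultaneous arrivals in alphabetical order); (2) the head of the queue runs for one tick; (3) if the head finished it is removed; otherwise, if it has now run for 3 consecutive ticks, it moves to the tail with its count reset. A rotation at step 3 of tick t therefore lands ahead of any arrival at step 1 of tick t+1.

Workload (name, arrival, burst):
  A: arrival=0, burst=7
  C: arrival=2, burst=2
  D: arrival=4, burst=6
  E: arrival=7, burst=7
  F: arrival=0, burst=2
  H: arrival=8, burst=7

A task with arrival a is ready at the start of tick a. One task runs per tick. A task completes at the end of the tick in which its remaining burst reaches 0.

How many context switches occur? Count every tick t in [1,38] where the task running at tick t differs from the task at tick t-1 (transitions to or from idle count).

context switches = 13

t=0: queue=[A,F] q_used=0 → run A
t=1: queue=[A,F] q_used=1 → run A
t=2: queue=[A,F,C] q_used=2 → run A
t=3: queue=[F,C,A] q_used=0 → run F
t=4: queue=[F,C,A,D] q_used=1 → run F
t=5: queue=[C,A,D] q_used=0 → run C
t=6: queue=[C,A,D] q_used=1 → run C
t=7: queue=[A,D,E] q_used=0 → run A
t=8: queue=[A,D,E,H] q_used=1 → run A
t=9: queue=[A,D,E,H] q_used=2 → run A
t=10: queue=[D,E,H,A] q_used=0 → run D
t=11: queue=[D,E,H,A] q_used=1 → run D
t=12: queue=[D,E,H,A] q_used=2 → run D
t=13: queue=[E,H,A,D] q_used=0 → run E
t=14: queue=[E,H,A,D] q_used=1 → run E
t=15: queue=[E,H,A,D] q_used=2 → run E
t=16: queue=[H,A,D,E] q_used=0 → run H
t=17: queue=[H,A,D,E] q_used=1 → run H
t=18: queue=[H,A,D,E] q_used=2 → run H
t=19: queue=[A,D,E,H] q_used=0 → run A
t=20: queue=[D,E,H] q_used=0 → run D
t=21: queue=[D,E,H] q_used=1 → run D
t=22: queue=[D,E,H] q_used=2 → run D
t=23: queue=[E,H] q_used=0 → run E
t=24: queue=[E,H] q_used=1 → run E
t=25: queue=[E,H] q_used=2 → run E
t=26: queue=[H,E] q_used=0 → run H
t=27: queue=[H,E] q_used=1 → run H
t=28: queue=[H,E] q_used=2 → run H
t=29: queue=[E,H] q_used=0 → run E
t=30: queue=[H] q_used=0 → run H
t=31: (idle)
t=32: (idle)
t=33: (idle)
t=34: (idle)
t=35: (idle)
t=36: (idle)
t=37: (idle)
t=38: (idle)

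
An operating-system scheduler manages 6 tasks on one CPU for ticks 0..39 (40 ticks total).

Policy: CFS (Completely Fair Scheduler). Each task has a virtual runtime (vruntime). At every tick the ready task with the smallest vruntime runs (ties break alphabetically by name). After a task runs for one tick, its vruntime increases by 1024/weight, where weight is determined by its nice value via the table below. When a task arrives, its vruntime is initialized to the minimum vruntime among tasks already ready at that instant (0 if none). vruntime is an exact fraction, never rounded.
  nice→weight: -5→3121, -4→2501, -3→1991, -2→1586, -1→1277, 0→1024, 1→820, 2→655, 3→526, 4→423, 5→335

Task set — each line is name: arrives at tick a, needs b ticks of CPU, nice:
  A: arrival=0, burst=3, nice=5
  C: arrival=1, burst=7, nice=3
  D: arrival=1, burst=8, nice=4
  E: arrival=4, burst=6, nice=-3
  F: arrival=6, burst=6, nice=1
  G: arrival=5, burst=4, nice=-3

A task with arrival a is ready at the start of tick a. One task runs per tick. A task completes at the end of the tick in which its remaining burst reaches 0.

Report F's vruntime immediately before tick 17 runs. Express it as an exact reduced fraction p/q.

vruntime(F, start of tick 17) = 27096064/3612305

t=0: vr[A=0] → run A
t=1: vr[A=1024/335 C=1024/335 D=1024/335] → run A
t=2: vr[A=2048/335 C=1024/335 D=1024/335] → run C
t=3: vr[A=2048/335 C=440832/88105 D=1024/335] → run D
t=4: vr[A=2048/335 C=440832/88105 D=776192/141705 E=440832/88105] → run C
t=5: vr[A=2048/335 C=612352/88105 D=776192/141705 E=440832/88105 G=440832/88105] → run E
t=6: vr[A=2048/335 C=612352/88105 D=776192/141705 E=967916032/175417055 F=440832/88105 G=440832/88105] → run F
t=7: vr[A=2048/335 C=612352/88105 D=776192/141705 E=967916032/175417055 F=22585088/3612305 G=440832/88105] → run G
t=8: vr[A=2048/335 C=612352/88105 D=776192/141705 E=967916032/175417055 F=22585088/3612305 G=967916032/175417055] → run D
t=9: vr[A=2048/335 C=612352/88105 D=1119232/141705 E=967916032/175417055 F=22585088/3612305 G=967916032/175417055] → run E
t=10: vr[A=2048/335 C=612352/88105 D=1119232/141705 E=1058135552/175417055 F=22585088/3612305 G=967916032/175417055] → run G
t=11: vr[A=2048/335 C=612352/88105 D=1119232/141705 E=1058135552/175417055 F=22585088/3612305 G=1058135552/175417055] → run E
t=12: vr[A=2048/335 C=612352/88105 D=1119232/141705 E=1148355072/175417055 F=22585088/3612305 G=1058135552/175417055] → run G
t=13: vr[A=2048/335 C=612352/88105 D=1119232/141705 E=1148355072/175417055 F=22585088/3612305 G=1148355072/175417055] → run A
t=14: vr[C=612352/88105 D=1119232/141705 E=1148355072/175417055 F=22585088/3612305 G=1148355072/175417055] → run F
t=15: vr[C=612352/88105 D=1119232/141705 E=1148355072/175417055 F=27096064/3612305 G=1148355072/175417055] → run E
t=16: vr[C=612352/88105 D=1119232/141705 E=1238574592/175417055 F=27096064/3612305 G=1148355072/175417055] → run G
t=17: vr[C=612352/88105 D=1119232/141705 E=1238574592/175417055 F=27096064/3612305] → run C
t=18: vr[C=783872/88105 D=1119232/141705 E=1238574592/175417055 F=27096064/3612305] → run E
t=19: vr[C=783872/88105 D=1119232/141705 E=1328794112/175417055 F=27096064/3612305] → run F
t=20: vr[C=783872/88105 D=1119232/141705 E=1328794112/175417055 F=6321408/722461] → run E
t=21: vr[C=783872/88105 D=1119232/141705 F=6321408/722461] → run D
t=22: vr[C=783872/88105 D=487424/47235 F=6321408/722461] → run F
t=23: vr[C=783872/88105 D=487424/47235 F=36118016/3612305] → run C
t=24: vr[C=955392/88105 D=487424/47235 F=36118016/3612305] → run F
t=25: vr[C=955392/88105 D=487424/47235 F=40628992/3612305] → run D
t=26: vr[C=955392/88105 D=1805312/141705 F=40628992/3612305] → run C
t=27: vr[C=1126912/88105 D=1805312/141705 F=40628992/3612305] → run F
t=28: vr[C=1126912/88105 D=1805312/141705] → run D
t=29: vr[C=1126912/88105 D=2148352/141705] → run C
t=30: vr[C=1298432/88105 D=2148352/141705] → run C
t=31: vr[D=2148352/141705] → run D
t=32: vr[D=830464/47235] → run D
t=33: vr[D=2834432/141705] → run D
t=34: (idle)
t=35: (idle)
t=36: (idle)
t=37: (idle)
t=38: (idle)
t=39: (idle)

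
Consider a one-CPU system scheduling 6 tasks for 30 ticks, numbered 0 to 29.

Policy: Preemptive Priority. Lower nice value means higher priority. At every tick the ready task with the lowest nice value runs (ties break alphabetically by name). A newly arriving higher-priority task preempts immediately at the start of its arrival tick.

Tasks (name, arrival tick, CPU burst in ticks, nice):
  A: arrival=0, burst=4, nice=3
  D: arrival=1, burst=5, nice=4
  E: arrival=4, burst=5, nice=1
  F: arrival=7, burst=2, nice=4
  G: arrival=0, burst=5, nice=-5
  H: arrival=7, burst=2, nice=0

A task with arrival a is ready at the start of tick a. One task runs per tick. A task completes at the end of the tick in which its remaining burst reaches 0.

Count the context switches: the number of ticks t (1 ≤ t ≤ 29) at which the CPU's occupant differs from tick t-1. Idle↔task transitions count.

t=0: ready={A,G} → run G
t=1: ready={A,D,G} → run G
t=2: ready={A,D,G} → run G
t=3: ready={A,D,G} → run G
t=4: ready={A,D,E,G} → run G
t=5: ready={A,D,E} → run E
t=6: ready={A,D,E} → run E
t=7: ready={A,D,E,F,H} → run H
t=8: ready={A,D,E,F,H} → run H
t=9: ready={A,D,E,F} → run E
t=10: ready={A,D,E,F} → run E
t=11: ready={A,D,E,F} → run E
t=12: ready={A,D,F} → run A
t=13: ready={A,D,F} → run A
t=14: ready={A,D,F} → run A
t=15: ready={A,D,F} → run A
t=16: ready={D,F} → run D
t=17: ready={D,F} → run D
t=18: ready={D,F} → run D
t=19: ready={D,F} → run D
t=20: ready={D,F} → run D
t=21: ready={F} → run F
t=22: ready={F} → run F
t=23: (idle)
t=24: (idle)
t=25: (idle)
t=26: (idle)
t=27: (idle)
t=28: (idle)
t=29: (idle)

context switches = 7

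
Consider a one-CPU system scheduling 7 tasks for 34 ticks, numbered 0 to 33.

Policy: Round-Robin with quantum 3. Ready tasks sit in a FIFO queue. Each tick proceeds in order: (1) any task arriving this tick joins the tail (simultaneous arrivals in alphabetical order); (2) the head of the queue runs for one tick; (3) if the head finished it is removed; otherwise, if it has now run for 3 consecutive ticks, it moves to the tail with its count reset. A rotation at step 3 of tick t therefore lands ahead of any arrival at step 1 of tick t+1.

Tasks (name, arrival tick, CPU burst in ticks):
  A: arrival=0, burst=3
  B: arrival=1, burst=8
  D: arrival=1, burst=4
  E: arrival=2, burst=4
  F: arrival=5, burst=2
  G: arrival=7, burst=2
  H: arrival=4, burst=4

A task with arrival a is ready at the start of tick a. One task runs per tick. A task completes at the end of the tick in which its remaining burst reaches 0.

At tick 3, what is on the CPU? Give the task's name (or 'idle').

t=0: queue=[A] q_used=0 → run A
t=1: queue=[A,B,D] q_used=1 → run A
t=2: queue=[A,B,D,E] q_used=2 → run A
t=3: queue=[B,D,E] q_used=0 → run B
t=4: queue=[B,D,E,H] q_used=1 → run B
t=5: queue=[B,D,E,H,F] q_used=2 → run B
t=6: queue=[D,E,H,F,B] q_used=0 → run D
t=7: queue=[D,E,H,F,B,G] q_used=1 → run D
t=8: queue=[D,E,H,F,B,G] q_used=2 → run D
t=9: queue=[E,H,F,B,G,D] q_used=0 → run E
t=10: queue=[E,H,F,B,G,D] q_used=1 → run E
t=11: queue=[E,H,F,B,G,D] q_used=2 → run E
t=12: queue=[H,F,B,G,D,E] q_used=0 → run H
t=13: queue=[H,F,B,G,D,E] q_used=1 → run H
t=14: queue=[H,F,B,G,D,E] q_used=2 → run H
t=15: queue=[F,B,G,D,E,H] q_used=0 → run F
t=16: queue=[F,B,G,D,E,H] q_used=1 → run F
t=17: queue=[B,G,D,E,H] q_used=0 → run B
t=18: queue=[B,G,D,E,H] q_used=1 → run B
t=19: queue=[B,G,D,E,H] q_used=2 → run B
t=20: queue=[G,D,E,H,B] q_used=0 → run G
t=21: queue=[G,D,E,H,B] q_used=1 → run G
t=22: queue=[D,E,H,B] q_used=0 → run D
t=23: queue=[E,H,B] q_used=0 → run E
t=24: queue=[H,B] q_used=0 → run H
t=25: queue=[B] q_used=0 → run B
t=26: queue=[B] q_used=1 → run B
t=27: (idle)
t=28: (idle)
t=29: (idle)
t=30: (idle)
t=31: (idle)
t=32: (idle)
t=33: (idle)

running at tick 3 = B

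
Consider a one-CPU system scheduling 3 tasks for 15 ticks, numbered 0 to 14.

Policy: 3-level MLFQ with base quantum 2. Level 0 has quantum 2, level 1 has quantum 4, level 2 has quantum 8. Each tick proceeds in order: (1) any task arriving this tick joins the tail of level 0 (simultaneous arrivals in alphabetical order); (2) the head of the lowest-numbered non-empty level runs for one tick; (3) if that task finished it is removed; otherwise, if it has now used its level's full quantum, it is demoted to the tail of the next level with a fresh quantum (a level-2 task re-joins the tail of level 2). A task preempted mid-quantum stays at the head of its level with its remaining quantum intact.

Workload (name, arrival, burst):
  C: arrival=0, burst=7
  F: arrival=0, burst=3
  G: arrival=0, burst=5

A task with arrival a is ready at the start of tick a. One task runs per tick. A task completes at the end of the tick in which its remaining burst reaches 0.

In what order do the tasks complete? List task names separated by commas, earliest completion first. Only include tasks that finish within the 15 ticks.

completion order = F, G, C

t=0: L0/L1/L2 = CFG/-/- → run C
t=1: L0/L1/L2 = CFG/-/- → run C
t=2: L0/L1/L2 = FG/C/- → run F
t=3: L0/L1/L2 = FG/C/- → run F
t=4: L0/L1/L2 = G/CF/- → run G
t=5: L0/L1/L2 = G/CF/- → run G
t=6: L0/L1/L2 = -/CFG/- → run C
t=7: L0/L1/L2 = -/CFG/- → run C
t=8: L0/L1/L2 = -/CFG/- → run C
t=9: L0/L1/L2 = -/CFG/- → run C
t=10: L0/L1/L2 = -/FG/C → run F
t=11: L0/L1/L2 = -/G/C → run G
t=12: L0/L1/L2 = -/G/C → run G
t=13: L0/L1/L2 = -/G/C → run G
t=14: L0/L1/L2 = -/-/C → run C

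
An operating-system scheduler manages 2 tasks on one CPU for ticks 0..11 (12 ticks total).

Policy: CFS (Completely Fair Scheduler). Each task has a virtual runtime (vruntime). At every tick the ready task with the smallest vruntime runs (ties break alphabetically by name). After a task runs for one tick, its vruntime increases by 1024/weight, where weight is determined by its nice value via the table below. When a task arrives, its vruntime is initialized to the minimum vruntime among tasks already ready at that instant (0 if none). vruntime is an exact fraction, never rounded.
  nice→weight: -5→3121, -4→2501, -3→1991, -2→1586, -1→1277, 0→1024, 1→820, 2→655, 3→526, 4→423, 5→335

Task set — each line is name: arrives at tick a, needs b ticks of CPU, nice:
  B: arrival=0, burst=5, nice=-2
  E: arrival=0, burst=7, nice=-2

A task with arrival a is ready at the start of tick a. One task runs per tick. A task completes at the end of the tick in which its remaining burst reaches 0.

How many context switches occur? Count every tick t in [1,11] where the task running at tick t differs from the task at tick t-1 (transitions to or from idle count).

t=0: vr[B=0 E=0] → run B
t=1: vr[B=512/793 E=0] → run E
t=2: vr[B=512/793 E=512/793] → run B
t=3: vr[B=1024/793 E=512/793] → run E
t=4: vr[B=1024/793 E=1024/793] → run B
t=5: vr[B=1536/793 E=1024/793] → run E
t=6: vr[B=1536/793 E=1536/793] → run B
t=7: vr[B=2048/793 E=1536/793] → run E
t=8: vr[B=2048/793 E=2048/793] → run B
t=9: vr[E=2048/793] → run E
t=10: vr[E=2560/793] → run E
t=11: vr[E=3072/793] → run E

context switches = 9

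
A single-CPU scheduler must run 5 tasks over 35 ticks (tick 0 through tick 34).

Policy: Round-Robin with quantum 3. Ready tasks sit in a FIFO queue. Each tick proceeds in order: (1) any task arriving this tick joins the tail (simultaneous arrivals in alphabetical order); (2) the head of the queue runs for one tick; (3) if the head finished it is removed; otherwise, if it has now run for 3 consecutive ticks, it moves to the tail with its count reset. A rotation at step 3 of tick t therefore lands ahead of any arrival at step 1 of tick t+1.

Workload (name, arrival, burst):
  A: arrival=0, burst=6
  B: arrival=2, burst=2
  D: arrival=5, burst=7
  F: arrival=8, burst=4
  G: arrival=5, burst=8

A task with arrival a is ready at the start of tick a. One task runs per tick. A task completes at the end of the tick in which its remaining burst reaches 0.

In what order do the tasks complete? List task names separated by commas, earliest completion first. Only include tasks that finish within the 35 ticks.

completion order = B, A, F, D, G

t=0: queue=[A] q_used=0 → run A
t=1: queue=[A] q_used=1 → run A
t=2: queue=[A,B] q_used=2 → run A
t=3: queue=[B,A] q_used=0 → run B
t=4: queue=[B,A] q_used=1 → run B
t=5: queue=[A,D,G] q_used=0 → run A
t=6: queue=[A,D,G] q_used=1 → run A
t=7: queue=[A,D,G] q_used=2 → run A
t=8: queue=[D,G,F] q_used=0 → run D
t=9: queue=[D,G,F] q_used=1 → run D
t=10: queue=[D,G,F] q_used=2 → run D
t=11: queue=[G,F,D] q_used=0 → run G
t=12: queue=[G,F,D] q_used=1 → run G
t=13: queue=[G,F,D] q_used=2 → run G
t=14: queue=[F,D,G] q_used=0 → run F
t=15: queue=[F,D,G] q_used=1 → run F
t=16: queue=[F,D,G] q_used=2 → run F
t=17: queue=[D,G,F] q_used=0 → run D
t=18: queue=[D,G,F] q_used=1 → run D
t=19: queue=[D,G,F] q_used=2 → run D
t=20: queue=[G,F,D] q_used=0 → run G
t=21: queue=[G,F,D] q_used=1 → run G
t=22: queue=[G,F,D] q_used=2 → run G
t=23: queue=[F,D,G] q_used=0 → run F
t=24: queue=[D,G] q_used=0 → run D
t=25: queue=[G] q_used=0 → run G
t=26: queue=[G] q_used=1 → run G
t=27: (idle)
t=28: (idle)
t=29: (idle)
t=30: (idle)
t=31: (idle)
t=32: (idle)
t=33: (idle)
t=34: (idle)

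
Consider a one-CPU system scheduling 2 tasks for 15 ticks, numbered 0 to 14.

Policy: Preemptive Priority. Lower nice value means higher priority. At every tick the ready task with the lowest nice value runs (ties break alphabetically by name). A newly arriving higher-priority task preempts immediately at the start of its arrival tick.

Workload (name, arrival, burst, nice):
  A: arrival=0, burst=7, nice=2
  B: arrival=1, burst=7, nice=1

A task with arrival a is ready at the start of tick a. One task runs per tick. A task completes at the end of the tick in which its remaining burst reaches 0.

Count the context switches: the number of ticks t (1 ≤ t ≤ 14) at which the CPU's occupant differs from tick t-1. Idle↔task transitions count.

t=0: ready={A} → run A
t=1: ready={A,B} → run B
t=2: ready={A,B} → run B
t=3: ready={A,B} → run B
t=4: ready={A,B} → run B
t=5: ready={A,B} → run B
t=6: ready={A,B} → run B
t=7: ready={A,B} → run B
t=8: ready={A} → run A
t=9: ready={A} → run A
t=10: ready={A} → run A
t=11: ready={A} → run A
t=12: ready={A} → run A
t=13: ready={A} → run A
t=14: (idle)

context switches = 3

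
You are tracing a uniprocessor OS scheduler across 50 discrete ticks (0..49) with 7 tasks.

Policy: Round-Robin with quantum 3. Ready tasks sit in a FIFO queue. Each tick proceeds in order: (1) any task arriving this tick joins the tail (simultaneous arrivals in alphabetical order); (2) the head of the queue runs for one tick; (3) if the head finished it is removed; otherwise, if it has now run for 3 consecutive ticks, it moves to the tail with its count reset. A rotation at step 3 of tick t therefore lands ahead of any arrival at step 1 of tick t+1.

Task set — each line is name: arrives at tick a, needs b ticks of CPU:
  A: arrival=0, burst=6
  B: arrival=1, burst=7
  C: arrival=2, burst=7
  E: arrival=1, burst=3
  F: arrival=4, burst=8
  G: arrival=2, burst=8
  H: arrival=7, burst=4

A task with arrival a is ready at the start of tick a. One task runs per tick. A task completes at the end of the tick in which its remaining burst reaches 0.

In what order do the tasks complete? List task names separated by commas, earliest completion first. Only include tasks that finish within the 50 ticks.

completion order = E, A, B, H, C, G, F

t=0: queue=[A] q_used=0 → run A
t=1: queue=[A,B,E] q_used=1 → run A
t=2: queue=[A,B,E,C,G] q_used=2 → run A
t=3: queue=[B,E,C,G,A] q_used=0 → run B
t=4: queue=[B,E,C,G,A,F] q_used=1 → run B
t=5: queue=[B,E,C,G,A,F] q_used=2 → run B
t=6: queue=[E,C,G,A,F,B] q_used=0 → run E
t=7: queue=[E,C,G,A,F,B,H] q_used=1 → run E
t=8: queue=[E,C,G,A,F,B,H] q_used=2 → run E
t=9: queue=[C,G,A,F,B,H] q_used=0 → run C
t=10: queue=[C,G,A,F,B,H] q_used=1 → run C
t=11: queue=[C,G,A,F,B,H] q_used=2 → run C
t=12: queue=[G,A,F,B,H,C] q_used=0 → run G
t=13: queue=[G,A,F,B,H,C] q_used=1 → run G
t=14: queue=[G,A,F,B,H,C] q_used=2 → run G
t=15: queue=[A,F,B,H,C,G] q_used=0 → run A
t=16: queue=[A,F,B,H,C,G] q_used=1 → run A
t=17: queue=[A,F,B,H,C,G] q_used=2 → run A
t=18: queue=[F,B,H,C,G] q_used=0 → run F
t=19: queue=[F,B,H,C,G] q_used=1 → run F
t=20: queue=[F,B,H,C,G] q_used=2 → run F
t=21: queue=[B,H,C,G,F] q_used=0 → run B
t=22: queue=[B,H,C,G,F] q_used=1 → run B
t=23: queue=[B,H,C,G,F] q_used=2 → run B
t=24: queue=[H,C,G,F,B] q_used=0 → run H
t=25: queue=[H,C,G,F,B] q_used=1 → run H
t=26: queue=[H,C,G,F,B] q_used=2 → run H
t=27: queue=[C,G,F,B,H] q_used=0 → run C
t=28: queue=[C,G,F,B,H] q_used=1 → run C
t=29: queue=[C,G,F,B,H] q_used=2 → run C
t=30: queue=[G,F,B,H,C] q_used=0 → run G
t=31: queue=[G,F,B,H,C] q_used=1 → run G
t=32: queue=[G,F,B,H,C] q_used=2 → run G
t=33: queue=[F,B,H,C,G] q_used=0 → run F
t=34: queue=[F,B,H,C,G] q_used=1 → run F
t=35: queue=[F,B,H,C,G] q_used=2 → run F
t=36: queue=[B,H,C,G,F] q_used=0 → run B
t=37: queue=[H,C,G,F] q_used=0 → run H
t=38: queue=[C,G,F] q_used=0 → run C
t=39: queue=[G,F] q_used=0 → run G
t=40: queue=[G,F] q_used=1 → run G
t=41: queue=[F] q_used=0 → run F
t=42: queue=[F] q_used=1 → run F
t=43: (idle)
t=44: (idle)
t=45: (idle)
t=46: (idle)
t=47: (idle)
t=48: (idle)
t=49: (idle)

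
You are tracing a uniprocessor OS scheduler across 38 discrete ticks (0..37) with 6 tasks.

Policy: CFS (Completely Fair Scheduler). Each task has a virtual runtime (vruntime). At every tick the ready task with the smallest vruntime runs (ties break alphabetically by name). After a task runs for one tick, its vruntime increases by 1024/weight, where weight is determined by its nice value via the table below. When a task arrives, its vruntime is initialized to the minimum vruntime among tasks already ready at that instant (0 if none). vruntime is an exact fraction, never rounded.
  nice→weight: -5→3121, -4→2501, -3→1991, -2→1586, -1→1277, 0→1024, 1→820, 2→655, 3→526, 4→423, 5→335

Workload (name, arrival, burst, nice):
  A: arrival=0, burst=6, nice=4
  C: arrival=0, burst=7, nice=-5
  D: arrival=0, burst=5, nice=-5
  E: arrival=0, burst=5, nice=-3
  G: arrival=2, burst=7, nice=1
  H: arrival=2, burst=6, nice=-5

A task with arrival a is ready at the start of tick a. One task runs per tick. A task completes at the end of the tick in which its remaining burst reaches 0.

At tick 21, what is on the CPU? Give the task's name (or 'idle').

t=0: vr[A=0 C=0 D=0 E=0] → run A
t=1: vr[A=1024/423 C=0 D=0 E=0] → run C
t=2: vr[A=1024/423 C=1024/3121 D=0 E=0 G=0 H=0] → run D
t=3: vr[A=1024/423 C=1024/3121 D=1024/3121 E=0 G=0 H=0] → run E
t=4: vr[A=1024/423 C=1024/3121 D=1024/3121 E=1024/1991 G=0 H=0] → run G
t=5: vr[A=1024/423 C=1024/3121 D=1024/3121 E=1024/1991 G=256/205 H=0] → run H
t=6: vr[A=1024/423 C=1024/3121 D=1024/3121 E=1024/1991 G=256/205 H=1024/3121] → run C
t=7: vr[A=1024/423 C=2048/3121 D=1024/3121 E=1024/1991 G=256/205 H=1024/3121] → run D
t=8: vr[A=1024/423 C=2048/3121 D=2048/3121 E=1024/1991 G=256/205 H=1024/3121] → run H
t=9: vr[A=1024/423 C=2048/3121 D=2048/3121 E=1024/1991 G=256/205 H=2048/3121] → run E
t=10: vr[A=1024/423 C=2048/3121 D=2048/3121 E=2048/1991 G=256/205 H=2048/3121] → run C
t=11: vr[A=1024/423 C=3072/3121 D=2048/3121 E=2048/1991 G=256/205 H=2048/3121] → run D
t=12: vr[A=1024/423 C=3072/3121 D=3072/3121 E=2048/1991 G=256/205 H=2048/3121] → run H
t=13: vr[A=1024/423 C=3072/3121 D=3072/3121 E=2048/1991 G=256/205 H=3072/3121] → run C
t=14: vr[A=1024/423 C=4096/3121 D=3072/3121 E=2048/1991 G=256/205 H=3072/3121] → run D
t=15: vr[A=1024/423 C=4096/3121 D=4096/3121 E=2048/1991 G=256/205 H=3072/3121] → run H
t=16: vr[A=1024/423 C=4096/3121 D=4096/3121 E=2048/1991 G=256/205 H=4096/3121] → run E
t=17: vr[A=1024/423 C=4096/3121 D=4096/3121 E=3072/1991 G=256/205 H=4096/3121] → run G
t=18: vr[A=1024/423 C=4096/3121 D=4096/3121 E=3072/1991 G=512/205 H=4096/3121] → run C
t=19: vr[A=1024/423 C=5120/3121 D=4096/3121 E=3072/1991 G=512/205 H=4096/3121] → run D
t=20: vr[A=1024/423 C=5120/3121 E=3072/1991 G=512/205 H=4096/3121] → run H
t=21: vr[A=1024/423 C=5120/3121 E=3072/1991 G=512/205 H=5120/3121] → run E
t=22: vr[A=1024/423 C=5120/3121 E=4096/1991 G=512/205 H=5120/3121] → run C
t=23: vr[A=1024/423 C=6144/3121 E=4096/1991 G=512/205 H=5120/3121] → run H
t=24: vr[A=1024/423 C=6144/3121 E=4096/1991 G=512/205] → run C
t=25: vr[A=1024/423 E=4096/1991 G=512/205] → run E
t=26: vr[A=1024/423 G=512/205] → run A
t=27: vr[A=2048/423 G=512/205] → run G
t=28: vr[A=2048/423 G=768/205] → run G
t=29: vr[A=2048/423 G=1024/205] → run A
t=30: vr[A=1024/141 G=1024/205] → run G
t=31: vr[A=1024/141 G=256/41] → run G
t=32: vr[A=1024/141 G=1536/205] → run A
t=33: vr[A=4096/423 G=1536/205] → run G
t=34: vr[A=4096/423] → run A
t=35: vr[A=5120/423] → run A
t=36: (idle)
t=37: (idle)

running at tick 21 = E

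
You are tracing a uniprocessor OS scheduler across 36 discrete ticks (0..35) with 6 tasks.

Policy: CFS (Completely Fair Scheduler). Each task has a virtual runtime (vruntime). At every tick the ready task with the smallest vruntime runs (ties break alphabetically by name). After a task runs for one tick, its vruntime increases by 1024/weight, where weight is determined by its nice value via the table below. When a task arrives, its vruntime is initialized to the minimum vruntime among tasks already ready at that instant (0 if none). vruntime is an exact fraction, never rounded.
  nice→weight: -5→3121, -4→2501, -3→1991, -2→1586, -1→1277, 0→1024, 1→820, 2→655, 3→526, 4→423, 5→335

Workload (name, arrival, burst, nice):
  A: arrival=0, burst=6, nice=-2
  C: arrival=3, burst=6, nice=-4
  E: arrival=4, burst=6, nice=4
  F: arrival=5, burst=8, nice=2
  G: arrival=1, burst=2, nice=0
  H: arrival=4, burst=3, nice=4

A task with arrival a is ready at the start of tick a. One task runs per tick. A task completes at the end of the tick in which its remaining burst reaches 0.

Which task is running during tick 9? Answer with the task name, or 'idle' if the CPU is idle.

t=0: vr[A=0] → run A
t=1: vr[A=512/793 G=512/793] → run A
t=2: vr[A=1024/793 G=512/793] → run G
t=3: vr[A=1024/793 C=1024/793 G=1305/793] → run A
t=4: vr[A=1536/793 C=1024/793 E=1024/793 G=1305/793 H=1024/793] → run C
t=5: vr[A=1536/793 C=55296/32513 E=1024/793 F=1024/793 G=1305/793 H=1024/793] → run E
t=6: vr[A=1536/793 C=55296/32513 E=1245184/335439 F=1024/793 G=1305/793 H=1024/793] → run F
t=7: vr[A=1536/793 C=55296/32513 E=1245184/335439 F=1482752/519415 G=1305/793 H=1024/793] → run H
t=8: vr[A=1536/793 C=55296/32513 E=1245184/335439 F=1482752/519415 G=1305/793 H=1245184/335439] → run G
t=9: vr[A=1536/793 C=55296/32513 E=1245184/335439 F=1482752/519415 H=1245184/335439] → run C
t=10: vr[A=1536/793 C=68608/32513 E=1245184/335439 F=1482752/519415 H=1245184/335439] → run A
t=11: vr[A=2048/793 C=68608/32513 E=1245184/335439 F=1482752/519415 H=1245184/335439] → run C
t=12: vr[A=2048/793 C=81920/32513 E=1245184/335439 F=1482752/519415 H=1245184/335439] → run C
t=13: vr[A=2048/793 C=95232/32513 E=1245184/335439 F=1482752/519415 H=1245184/335439] → run A
t=14: vr[A=2560/793 C=95232/32513 E=1245184/335439 F=1482752/519415 H=1245184/335439] → run F
t=15: vr[A=2560/793 C=95232/32513 E=1245184/335439 F=2294784/519415 H=1245184/335439] → run C
t=16: vr[A=2560/793 C=108544/32513 E=1245184/335439 F=2294784/519415 H=1245184/335439] → run A
t=17: vr[C=108544/32513 E=1245184/335439 F=2294784/519415 H=1245184/335439] → run C
t=18: vr[E=1245184/335439 F=2294784/519415 H=1245184/335439] → run E
t=19: vr[E=2057216/335439 F=2294784/519415 H=1245184/335439] → run H
t=20: vr[E=2057216/335439 F=2294784/519415 H=2057216/335439] → run F
t=21: vr[E=2057216/335439 F=3106816/519415 H=2057216/335439] → run F
t=22: vr[E=2057216/335439 F=3918848/519415 H=2057216/335439] → run E
t=23: vr[E=956416/111813 F=3918848/519415 H=2057216/335439] → run H
t=24: vr[E=956416/111813 F=3918848/519415] → run F
t=25: vr[E=956416/111813 F=946176/103883] → run E
t=26: vr[E=3681280/335439 F=946176/103883] → run F
t=27: vr[E=3681280/335439 F=5542912/519415] → run F
t=28: vr[E=3681280/335439 F=6354944/519415] → run E
t=29: vr[E=4493312/335439 F=6354944/519415] → run F
t=30: vr[E=4493312/335439] → run E
t=31: (idle)
t=32: (idle)
t=33: (idle)
t=34: (idle)
t=35: (idle)

running at tick 9 = C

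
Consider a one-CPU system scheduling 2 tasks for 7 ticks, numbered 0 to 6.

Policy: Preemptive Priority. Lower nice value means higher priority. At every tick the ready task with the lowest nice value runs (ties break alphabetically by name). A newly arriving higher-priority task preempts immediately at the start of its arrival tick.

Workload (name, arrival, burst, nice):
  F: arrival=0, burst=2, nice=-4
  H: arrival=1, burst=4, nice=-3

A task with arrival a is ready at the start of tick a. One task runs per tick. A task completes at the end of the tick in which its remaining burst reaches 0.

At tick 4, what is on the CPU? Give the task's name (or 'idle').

running at tick 4 = H

t=0: ready={F} → run F
t=1: ready={F,H} → run F
t=2: ready={H} → run H
t=3: ready={H} → run H
t=4: ready={H} → run H
t=5: ready={H} → run H
t=6: (idle)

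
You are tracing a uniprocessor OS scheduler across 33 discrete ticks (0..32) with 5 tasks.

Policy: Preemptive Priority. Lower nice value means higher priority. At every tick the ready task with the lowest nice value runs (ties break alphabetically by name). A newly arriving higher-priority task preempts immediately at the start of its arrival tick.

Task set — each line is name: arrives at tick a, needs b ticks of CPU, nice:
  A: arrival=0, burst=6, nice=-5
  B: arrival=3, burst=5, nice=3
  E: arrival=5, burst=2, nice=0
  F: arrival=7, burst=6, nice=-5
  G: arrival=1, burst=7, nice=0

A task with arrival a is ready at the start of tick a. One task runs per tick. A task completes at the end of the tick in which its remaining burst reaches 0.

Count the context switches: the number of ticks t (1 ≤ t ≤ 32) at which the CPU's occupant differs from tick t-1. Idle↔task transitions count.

t=0: ready={A} → run A
t=1: ready={A,G} → run A
t=2: ready={A,G} → run A
t=3: ready={A,B,G} → run A
t=4: ready={A,B,G} → run A
t=5: ready={A,B,E,G} → run A
t=6: ready={B,E,G} → run E
t=7: ready={B,E,F,G} → run F
t=8: ready={B,E,F,G} → run F
t=9: ready={B,E,F,G} → run F
t=10: ready={B,E,F,G} → run F
t=11: ready={B,E,F,G} → run F
t=12: ready={B,E,F,G} → run F
t=13: ready={B,E,G} → run E
t=14: ready={B,G} → run G
t=15: ready={B,G} → run G
t=16: ready={B,G} → run G
t=17: ready={B,G} → run G
t=18: ready={B,G} → run G
t=19: ready={B,G} → run G
t=20: ready={B,G} → run G
t=21: ready={B} → run B
t=22: ready={B} → run B
t=23: ready={B} → run B
t=24: ready={B} → run B
t=25: ready={B} → run B
t=26: (idle)
t=27: (idle)
t=28: (idle)
t=29: (idle)
t=30: (idle)
t=31: (idle)
t=32: (idle)

context switches = 6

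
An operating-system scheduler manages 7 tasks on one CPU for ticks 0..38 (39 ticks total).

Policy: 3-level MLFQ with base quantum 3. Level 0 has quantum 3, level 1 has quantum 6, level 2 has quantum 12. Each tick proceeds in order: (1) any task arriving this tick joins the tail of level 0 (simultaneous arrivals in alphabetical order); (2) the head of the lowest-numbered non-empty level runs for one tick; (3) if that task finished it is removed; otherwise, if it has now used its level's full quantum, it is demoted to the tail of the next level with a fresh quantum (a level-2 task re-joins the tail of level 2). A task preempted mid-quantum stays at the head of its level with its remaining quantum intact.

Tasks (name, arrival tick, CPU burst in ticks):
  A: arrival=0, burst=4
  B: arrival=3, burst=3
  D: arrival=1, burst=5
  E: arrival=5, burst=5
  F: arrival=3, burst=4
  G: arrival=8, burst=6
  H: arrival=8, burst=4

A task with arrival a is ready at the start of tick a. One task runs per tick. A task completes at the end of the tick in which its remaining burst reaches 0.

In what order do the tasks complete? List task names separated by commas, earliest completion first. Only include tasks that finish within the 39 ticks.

completion order = B, A, D, F, E, G, H

t=0: L0/L1/L2 = A/-/- → run A
t=1: L0/L1/L2 = AD/-/- → run A
t=2: L0/L1/L2 = AD/-/- → run A
t=3: L0/L1/L2 = DBF/A/- → run D
t=4: L0/L1/L2 = DBF/A/- → run D
t=5: L0/L1/L2 = DBFE/A/- → run D
t=6: L0/L1/L2 = BFE/AD/- → run B
t=7: L0/L1/L2 = BFE/AD/- → run B
t=8: L0/L1/L2 = BFEGH/AD/- → run B
t=9: L0/L1/L2 = FEGH/AD/- → run F
t=10: L0/L1/L2 = FEGH/AD/- → run F
t=11: L0/L1/L2 = FEGH/AD/- → run F
t=12: L0/L1/L2 = EGH/ADF/- → run E
t=13: L0/L1/L2 = EGH/ADF/- → run E
t=14: L0/L1/L2 = EGH/ADF/- → run E
t=15: L0/L1/L2 = GH/ADFE/- → run G
t=16: L0/L1/L2 = GH/ADFE/- → run G
t=17: L0/L1/L2 = GH/ADFE/- → run G
t=18: L0/L1/L2 = H/ADFEG/- → run H
t=19: L0/L1/L2 = H/ADFEG/- → run H
t=20: L0/L1/L2 = H/ADFEG/- → run H
t=21: L0/L1/L2 = -/ADFEGH/- → run A
t=22: L0/L1/L2 = -/DFEGH/- → run D
t=23: L0/L1/L2 = -/DFEGH/- → run D
t=24: L0/L1/L2 = -/FEGH/- → run F
t=25: L0/L1/L2 = -/EGH/- → run E
t=26: L0/L1/L2 = -/EGH/- → run E
t=27: L0/L1/L2 = -/GH/- → run G
t=28: L0/L1/L2 = -/GH/- → run G
t=29: L0/L1/L2 = -/GH/- → run G
t=30: L0/L1/L2 = -/H/- → run H
t=31: (idle)
t=32: (idle)
t=33: (idle)
t=34: (idle)
t=35: (idle)
t=36: (idle)
t=37: (idle)
t=38: (idle)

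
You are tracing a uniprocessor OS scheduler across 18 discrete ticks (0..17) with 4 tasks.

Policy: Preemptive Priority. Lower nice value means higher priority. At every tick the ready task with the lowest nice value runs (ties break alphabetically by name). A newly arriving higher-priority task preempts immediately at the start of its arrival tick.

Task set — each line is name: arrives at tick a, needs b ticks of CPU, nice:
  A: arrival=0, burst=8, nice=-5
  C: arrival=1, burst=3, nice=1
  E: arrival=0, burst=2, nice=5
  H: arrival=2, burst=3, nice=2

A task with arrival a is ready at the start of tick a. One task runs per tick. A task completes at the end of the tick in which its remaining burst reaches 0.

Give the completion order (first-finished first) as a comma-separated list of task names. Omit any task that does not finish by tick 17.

t=0: ready={A,E} → run A
t=1: ready={A,C,E} → run A
t=2: ready={A,C,E,H} → run A
t=3: ready={A,C,E,H} → run A
t=4: ready={A,C,E,H} → run A
t=5: ready={A,C,E,H} → run A
t=6: ready={A,C,E,H} → run A
t=7: ready={A,C,E,H} → run A
t=8: ready={C,E,H} → run C
t=9: ready={C,E,H} → run C
t=10: ready={C,E,H} → run C
t=11: ready={E,H} → run H
t=12: ready={E,H} → run H
t=13: ready={E,H} → run H
t=14: ready={E} → run E
t=15: ready={E} → run E
t=16: (idle)
t=17: (idle)

completion order = A, C, H, E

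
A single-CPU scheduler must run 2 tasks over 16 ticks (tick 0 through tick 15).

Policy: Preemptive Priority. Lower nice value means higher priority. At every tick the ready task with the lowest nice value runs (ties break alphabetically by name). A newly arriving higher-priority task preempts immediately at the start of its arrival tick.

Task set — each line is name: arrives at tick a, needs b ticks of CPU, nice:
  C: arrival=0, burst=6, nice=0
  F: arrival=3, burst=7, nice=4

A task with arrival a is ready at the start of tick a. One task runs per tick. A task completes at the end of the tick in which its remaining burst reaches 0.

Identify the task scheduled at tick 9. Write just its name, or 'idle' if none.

t=0: ready={C} → run C
t=1: ready={C} → run C
t=2: ready={C} → run C
t=3: ready={C,F} → run C
t=4: ready={C,F} → run C
t=5: ready={C,F} → run C
t=6: ready={F} → run F
t=7: ready={F} → run F
t=8: ready={F} → run F
t=9: ready={F} → run F
t=10: ready={F} → run F
t=11: ready={F} → run F
t=12: ready={F} → run F
t=13: (idle)
t=14: (idle)
t=15: (idle)

running at tick 9 = F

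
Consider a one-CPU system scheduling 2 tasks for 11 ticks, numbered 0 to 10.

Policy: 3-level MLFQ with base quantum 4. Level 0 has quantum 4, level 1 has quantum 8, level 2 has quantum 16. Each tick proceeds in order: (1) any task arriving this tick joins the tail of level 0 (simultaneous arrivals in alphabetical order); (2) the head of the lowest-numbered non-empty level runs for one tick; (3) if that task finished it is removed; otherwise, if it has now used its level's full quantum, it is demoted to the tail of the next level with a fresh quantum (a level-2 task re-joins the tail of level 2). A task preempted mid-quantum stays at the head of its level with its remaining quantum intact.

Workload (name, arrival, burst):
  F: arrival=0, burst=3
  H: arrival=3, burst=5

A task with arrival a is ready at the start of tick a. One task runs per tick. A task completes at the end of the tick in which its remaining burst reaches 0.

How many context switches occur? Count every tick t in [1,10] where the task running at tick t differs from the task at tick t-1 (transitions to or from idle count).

t=0: L0/L1/L2 = F/-/- → run F
t=1: L0/L1/L2 = F/-/- → run F
t=2: L0/L1/L2 = F/-/- → run F
t=3: L0/L1/L2 = H/-/- → run H
t=4: L0/L1/L2 = H/-/- → run H
t=5: L0/L1/L2 = H/-/- → run H
t=6: L0/L1/L2 = H/-/- → run H
t=7: L0/L1/L2 = -/H/- → run H
t=8: (idle)
t=9: (idle)
t=10: (idle)

context switches = 2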